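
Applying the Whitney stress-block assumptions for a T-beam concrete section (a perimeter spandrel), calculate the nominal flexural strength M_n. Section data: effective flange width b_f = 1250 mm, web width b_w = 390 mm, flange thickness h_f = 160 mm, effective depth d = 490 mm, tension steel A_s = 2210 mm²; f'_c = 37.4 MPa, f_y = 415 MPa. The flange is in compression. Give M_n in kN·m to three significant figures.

Tension: T = A_s f_y = 2210 × 415 = 917150 N.
Try a within the flange: a = T/(0.85 f'_c b_f) = 917150/(0.85 × 37.4 × 1250) = 23.08 mm.
Since a = 23.08 ≤ h_f = 160 mm, the stress block lies entirely in the flange; analyse as a rectangular beam of width b_f.
M_n = T(d − a/2) = 917150 × (490 − 11.54) = 438.82 × 10⁶ N·mm.
M_n = 438.82 kN·m.

M_n ≈ 439 kN·m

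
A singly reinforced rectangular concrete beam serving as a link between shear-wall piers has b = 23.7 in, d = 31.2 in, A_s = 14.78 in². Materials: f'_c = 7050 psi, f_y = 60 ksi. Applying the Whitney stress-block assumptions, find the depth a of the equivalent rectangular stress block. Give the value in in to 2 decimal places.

a ≈ 6.24 in

T = A_s f_y = 14.78 × 60 = 886.8 kips.
a = T/(0.85 f'_c b) = 886.8/(0.85 × 7.05 × 23.7) = 6.24 in.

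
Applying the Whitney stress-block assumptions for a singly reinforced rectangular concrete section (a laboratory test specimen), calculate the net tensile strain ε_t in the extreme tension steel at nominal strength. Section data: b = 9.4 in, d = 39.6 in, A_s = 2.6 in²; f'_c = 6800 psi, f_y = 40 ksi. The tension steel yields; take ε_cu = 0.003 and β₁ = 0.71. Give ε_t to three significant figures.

a = A_s f_y/(0.85 f'_c b) = 1.914 in.
β₁ = 0.71, so c = a/β₁ = 1.914/0.71 = 2.696 in.
From the linear strain diagram with ε_cu = 0.003: ε_t = 0.003 (d − c)/c = 0.003 × (39.6 − 2.696)/2.696 = 0.0411.
Since ε_t ≥ 0.005, the section is tension-controlled.

ε_t ≈ 0.0411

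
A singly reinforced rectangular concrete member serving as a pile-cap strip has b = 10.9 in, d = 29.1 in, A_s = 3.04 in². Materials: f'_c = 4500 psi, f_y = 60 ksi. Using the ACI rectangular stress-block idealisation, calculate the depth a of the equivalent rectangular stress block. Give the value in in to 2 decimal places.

T = A_s f_y = 3.04 × 60 = 182.4 kips.
a = T/(0.85 f'_c b) = 182.4/(0.85 × 4.5 × 10.9) = 4.37 in.

a ≈ 4.37 in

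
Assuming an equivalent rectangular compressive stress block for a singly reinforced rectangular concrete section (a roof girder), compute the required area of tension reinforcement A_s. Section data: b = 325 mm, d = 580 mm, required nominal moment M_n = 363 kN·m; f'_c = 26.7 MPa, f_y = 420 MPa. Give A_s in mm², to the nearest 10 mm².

With M_n = 0.85 f'_c a b (d − a/2), solve the quadratic for a:
a = d − √(d² − 2M_n/(0.85 f'_c b)) = 580 − √(580² − 2 × 363×10⁶/(0.85 × 26.7 × 325)) = 92.18 mm.
A_s = 0.85 f'_c a b / f_y = 0.85 × 26.7 × 92.18 × 325 / 420 = 1618.8 mm².

A_s ≈ 1620 mm²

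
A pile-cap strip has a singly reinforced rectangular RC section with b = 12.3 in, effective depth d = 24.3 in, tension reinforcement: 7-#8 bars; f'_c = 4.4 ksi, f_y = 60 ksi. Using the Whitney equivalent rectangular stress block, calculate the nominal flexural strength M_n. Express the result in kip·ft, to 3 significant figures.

A_s = 7 × 0.79 = 5.53 in².
T = A_s f_y = 5.53 × 60 = 331.8 kips.
a = T/(0.85 f'_c b) = 331.8/(0.85 × 4.4 × 12.3) = 7.213 in.
M_n = T(d − a/2) = 331.8 × (24.3 − 3.6065) = 6866.1 kip·in = 6866.1/12 = 572.18 kip·ft.

M_n ≈ 572 kip·ft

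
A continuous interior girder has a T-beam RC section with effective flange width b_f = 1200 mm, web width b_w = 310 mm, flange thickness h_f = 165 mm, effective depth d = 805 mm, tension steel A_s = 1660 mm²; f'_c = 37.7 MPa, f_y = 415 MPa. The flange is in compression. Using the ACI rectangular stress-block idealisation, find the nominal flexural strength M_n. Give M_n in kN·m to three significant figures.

Tension: T = A_s f_y = 1660 × 415 = 688900 N.
Try a within the flange: a = T/(0.85 f'_c b_f) = 688900/(0.85 × 37.7 × 1200) = 17.91 mm.
Since a = 17.91 ≤ h_f = 165 mm, the stress block lies entirely in the flange; analyse as a rectangular beam of width b_f.
M_n = T(d − a/2) = 688900 × (805 − 8.955) = 548.40 × 10⁶ N·mm.
M_n = 548.40 kN·m.

M_n ≈ 548 kN·m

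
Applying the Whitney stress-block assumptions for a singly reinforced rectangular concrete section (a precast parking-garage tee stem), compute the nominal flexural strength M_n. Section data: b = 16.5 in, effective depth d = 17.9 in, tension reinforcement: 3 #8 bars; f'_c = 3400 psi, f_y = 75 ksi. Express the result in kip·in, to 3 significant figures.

M_n ≈ 2850 kip·in

A_s = 3 × 0.79 = 2.37 in².
T = A_s f_y = 2.37 × 75 = 177.75 kips.
a = T/(0.85 f'_c b) = 177.75/(0.85 × 3.4 × 16.5) = 3.728 in.
M_n = T(d − a/2) = 177.75 × (17.9 − 1.864) = 2850.4 kip·in.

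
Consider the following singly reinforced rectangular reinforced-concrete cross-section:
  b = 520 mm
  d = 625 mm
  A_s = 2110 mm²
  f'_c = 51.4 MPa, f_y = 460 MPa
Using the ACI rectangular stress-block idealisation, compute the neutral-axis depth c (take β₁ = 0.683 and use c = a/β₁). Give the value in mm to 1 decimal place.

T = A_s f_y = 2110 × 460 = 970600 N = 970.6 kN.
Setting C = 0.85 f'_c a b equal to T: a = 970600/(0.85 × 51.4 × 520) = 42.722 mm.
With β₁ = 0.683, c = a/β₁ = 42.722/0.683 = 62.6 mm.

c ≈ 62.6 mm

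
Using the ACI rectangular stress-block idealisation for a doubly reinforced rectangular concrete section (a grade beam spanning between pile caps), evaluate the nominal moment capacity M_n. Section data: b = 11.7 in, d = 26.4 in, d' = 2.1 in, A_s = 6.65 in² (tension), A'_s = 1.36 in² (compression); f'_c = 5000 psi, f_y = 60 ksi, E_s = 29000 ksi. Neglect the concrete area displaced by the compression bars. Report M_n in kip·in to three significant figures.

Assume both steels yield.
a = (A_s − A'_s) f_y/(0.85 f'_c b) = (6.65 − 1.36) × 60/(0.85 × 5 × 11.7) = 6.383 in.
c = a/β₁ = 6.383/0.8 = 7.979 in; ε'_s = 0.003(c − d')/c = 0.0022 ≥ ε_y = 0.0021, so the compression steel yields.
M_n = (A_s − A'_s) f_y (d − a/2) + A'_s f_y (d − d') = 317.4 × (26.4 − 3.1915) + 81.6 × (26.4 − 2.1) = 7366.4 + 1982.9 = 9349.3 kip·in.

M_n ≈ 9350 kip·in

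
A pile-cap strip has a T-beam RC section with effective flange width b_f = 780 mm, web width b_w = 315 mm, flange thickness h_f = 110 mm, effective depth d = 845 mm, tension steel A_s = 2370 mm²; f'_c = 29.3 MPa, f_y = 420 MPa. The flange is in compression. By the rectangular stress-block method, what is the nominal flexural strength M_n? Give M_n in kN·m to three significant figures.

M_n ≈ 816 kN·m

Tension: T = A_s f_y = 2370 × 420 = 995400 N.
Try a within the flange: a = T/(0.85 f'_c b_f) = 995400/(0.85 × 29.3 × 780) = 51.24 mm.
Since a = 51.24 ≤ h_f = 110 mm, the stress block lies entirely in the flange; analyse as a rectangular beam of width b_f.
M_n = T(d − a/2) = 995400 × (845 − 25.62) = 815.61 × 10⁶ N·mm.
M_n = 815.61 kN·m.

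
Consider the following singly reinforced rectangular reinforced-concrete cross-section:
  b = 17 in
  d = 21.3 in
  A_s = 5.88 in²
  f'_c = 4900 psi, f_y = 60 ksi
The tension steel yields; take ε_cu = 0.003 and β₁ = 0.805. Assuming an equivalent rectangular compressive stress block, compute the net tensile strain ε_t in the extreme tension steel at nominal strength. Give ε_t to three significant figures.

ε_t ≈ 0.00732

a = A_s f_y/(0.85 f'_c b) = 4.983 in.
β₁ = 0.805, so c = a/β₁ = 4.983/0.805 = 6.190 in.
From the linear strain diagram with ε_cu = 0.003: ε_t = 0.003 (d − c)/c = 0.003 × (21.3 − 6.190)/6.190 = 0.00732.
Since ε_t ≥ 0.005, the section is tension-controlled.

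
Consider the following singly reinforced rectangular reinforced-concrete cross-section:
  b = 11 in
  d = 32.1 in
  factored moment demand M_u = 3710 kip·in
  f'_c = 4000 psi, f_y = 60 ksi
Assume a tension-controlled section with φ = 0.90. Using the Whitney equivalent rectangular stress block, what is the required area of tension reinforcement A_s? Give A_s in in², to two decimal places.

M_n = M_u/φ = 3710/0.90 = 4122.22 kip·in.
From M_n = 0.85 f'_c a b (d − a/2):
a = d − √(d² − 2M_n/(0.85 f'_c b)) = 32.1 − √(32.1² − 2 × 4122.22/(0.85 × 4 × 11)) = 3.640 in.
A_s = 0.85 f'_c a b / f_y = 0.85 × 4 × 3.640 × 11 / 60 = 2.269 in².

A_s ≈ 2.27 in²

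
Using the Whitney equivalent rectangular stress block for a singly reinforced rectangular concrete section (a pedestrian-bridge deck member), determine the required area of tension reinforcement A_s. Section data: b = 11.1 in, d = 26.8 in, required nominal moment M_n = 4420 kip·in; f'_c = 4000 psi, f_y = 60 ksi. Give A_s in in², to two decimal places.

From M_n = 0.85 f'_c a b (d − a/2):
a = d − √(d² − 2M_n/(0.85 f'_c b)) = 26.8 − √(26.8² − 2 × 4420/(0.85 × 4 × 11.1)) = 4.800 in.
A_s = 0.85 f'_c a b / f_y = 0.85 × 4 × 4.800 × 11.1 / 60 = 3.019 in².

A_s ≈ 3.02 in²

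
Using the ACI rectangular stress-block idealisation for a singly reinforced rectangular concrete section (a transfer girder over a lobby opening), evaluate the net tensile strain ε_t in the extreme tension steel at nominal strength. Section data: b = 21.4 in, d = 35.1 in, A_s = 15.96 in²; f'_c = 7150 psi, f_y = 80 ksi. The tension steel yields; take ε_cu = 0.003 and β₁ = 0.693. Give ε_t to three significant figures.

ε_t ≈ 0.00443

a = A_s f_y/(0.85 f'_c b) = 9.817 in.
β₁ = 0.693, so c = a/β₁ = 9.817/0.693 = 14.166 in.
From the linear strain diagram with ε_cu = 0.003: ε_t = 0.003 (d − c)/c = 0.003 × (35.1 − 14.166)/14.166 = 0.00443.
ε_t is between 0.004 and 0.005 — transition zone.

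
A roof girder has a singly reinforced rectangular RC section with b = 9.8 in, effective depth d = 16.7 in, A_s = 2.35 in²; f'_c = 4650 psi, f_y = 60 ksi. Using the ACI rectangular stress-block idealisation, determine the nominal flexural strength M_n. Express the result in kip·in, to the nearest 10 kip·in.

M_n ≈ 2100 kip·in

T = A_s f_y = 2.35 × 60 = 141 kips.
a = T/(0.85 f'_c b) = 141/(0.85 × 4.65 × 9.8) = 3.640 in.
M_n = T(d − a/2) = 141 × (16.7 − 1.82) = 2098.1 kip·in.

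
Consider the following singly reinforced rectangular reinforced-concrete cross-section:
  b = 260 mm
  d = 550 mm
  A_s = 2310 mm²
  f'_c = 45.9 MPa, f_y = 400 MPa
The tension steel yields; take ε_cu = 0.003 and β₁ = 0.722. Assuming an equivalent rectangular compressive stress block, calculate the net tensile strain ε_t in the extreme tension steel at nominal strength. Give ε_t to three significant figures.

ε_t ≈ 0.0101

a = A_s f_y/(0.85 f'_c b) = 91.09 mm.
β₁ = 0.722, so c = a/β₁ = 91.09/0.722 = 126.16 mm.
From the linear strain diagram with ε_cu = 0.003: ε_t = 0.003 (d − c)/c = 0.003 × (550 − 126.16)/126.16 = 0.0101.
Since ε_t ≥ 0.005, the section is tension-controlled.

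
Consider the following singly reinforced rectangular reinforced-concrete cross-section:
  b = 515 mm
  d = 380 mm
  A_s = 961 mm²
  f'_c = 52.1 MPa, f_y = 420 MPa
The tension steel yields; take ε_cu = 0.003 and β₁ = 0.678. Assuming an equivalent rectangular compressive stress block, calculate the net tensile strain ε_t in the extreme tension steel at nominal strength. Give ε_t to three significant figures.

a = A_s f_y/(0.85 f'_c b) = 17.70 mm.
β₁ = 0.678, so c = a/β₁ = 17.70/0.678 = 26.11 mm.
From the linear strain diagram with ε_cu = 0.003: ε_t = 0.003 (d − c)/c = 0.003 × (380 − 26.11)/26.11 = 0.0407.
Since ε_t ≥ 0.005, the section is tension-controlled.

ε_t ≈ 0.0407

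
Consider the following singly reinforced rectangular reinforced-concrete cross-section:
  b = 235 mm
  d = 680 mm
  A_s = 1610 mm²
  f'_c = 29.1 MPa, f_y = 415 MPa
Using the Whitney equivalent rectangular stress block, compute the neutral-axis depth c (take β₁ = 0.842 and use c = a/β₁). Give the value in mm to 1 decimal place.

T = A_s f_y = 1610 × 415 = 668150 N = 668.15 kN.
Setting C = 0.85 f'_c a b equal to T: a = 668150/(0.85 × 29.1 × 235) = 114.946 mm.
With β₁ = 0.842, c = a/β₁ = 114.946/0.842 = 136.5 mm.

c ≈ 136.5 mm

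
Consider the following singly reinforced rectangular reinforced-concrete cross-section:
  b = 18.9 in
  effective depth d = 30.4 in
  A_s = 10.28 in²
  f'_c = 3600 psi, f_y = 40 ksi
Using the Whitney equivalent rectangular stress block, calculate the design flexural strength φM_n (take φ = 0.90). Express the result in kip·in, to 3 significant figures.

φM_n ≈ 9930 kip·in

T = A_s f_y = 10.28 × 40 = 411.2 kips.
a = T/(0.85 f'_c b) = 411.2/(0.85 × 3.6 × 18.9) = 7.110 in.
M_n = T(d − a/2) = 411.2 × (30.4 − 3.555) = 11038.7 kip·in.
φM_n = 0.90 × 11038.7 = 9934.8 kip·in.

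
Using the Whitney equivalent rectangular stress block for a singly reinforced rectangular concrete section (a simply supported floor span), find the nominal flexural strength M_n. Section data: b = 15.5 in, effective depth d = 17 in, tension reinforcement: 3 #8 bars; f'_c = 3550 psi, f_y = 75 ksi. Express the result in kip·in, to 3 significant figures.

A_s = 3 × 0.79 = 2.37 in².
T = A_s f_y = 2.37 × 75 = 177.75 kips.
a = T/(0.85 f'_c b) = 177.75/(0.85 × 3.55 × 15.5) = 3.800 in.
M_n = T(d − a/2) = 177.75 × (17 − 1.9) = 2684.0 kip·in.

M_n ≈ 2680 kip·in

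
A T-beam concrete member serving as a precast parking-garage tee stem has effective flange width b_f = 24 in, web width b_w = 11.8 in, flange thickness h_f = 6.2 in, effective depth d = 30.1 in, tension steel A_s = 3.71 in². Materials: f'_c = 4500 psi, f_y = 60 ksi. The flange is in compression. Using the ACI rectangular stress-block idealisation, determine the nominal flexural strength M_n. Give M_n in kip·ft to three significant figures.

M_n ≈ 536 kip·ft

Tension: T = A_s f_y = 3.71 × 60 = 222.6 kips.
Try a within the flange: a = T/(0.85 f'_c b_f) = 222.6/(0.85 × 4.5 × 24) = 2.425 in.
Since a = 2.425 ≤ h_f = 6.2 in, the stress block lies entirely in the flange; analyse as a rectangular beam of width b_f.
M_n = T(d − a/2) = 222.6 × (30.1 − 1.2125) = 6430.4 kip·in.
M_n = 6430.4/12 = 535.87 kip·ft.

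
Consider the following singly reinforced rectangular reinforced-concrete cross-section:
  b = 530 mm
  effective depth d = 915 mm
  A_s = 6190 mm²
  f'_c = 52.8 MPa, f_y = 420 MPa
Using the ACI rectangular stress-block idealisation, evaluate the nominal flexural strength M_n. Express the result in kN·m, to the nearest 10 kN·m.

T = A_s f_y = 6190 × 420 = 2599800 N = 2599.8 kN.
From C = T: a = T/(0.85 f'_c b) = 2599800/(0.85 × 52.8 × 530) = 109.30 mm.
M_n = T(d − a/2) = 2599.8 kN × (915 − 54.65) mm = 2236.74 kN·m.

M_n ≈ 2240 kN·m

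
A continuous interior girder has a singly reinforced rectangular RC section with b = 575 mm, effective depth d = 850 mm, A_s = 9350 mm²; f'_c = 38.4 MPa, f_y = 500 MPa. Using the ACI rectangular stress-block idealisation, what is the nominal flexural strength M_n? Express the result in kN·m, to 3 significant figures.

T = A_s f_y = 9350 × 500 = 4675000 N = 4675 kN.
From C = T: a = T/(0.85 f'_c b) = 4675000/(0.85 × 38.4 × 575) = 249.09 mm.
M_n = T(d − a/2) = 4675 kN × (850 − 124.545) mm = 3391.50 kN·m.

M_n ≈ 3390 kN·m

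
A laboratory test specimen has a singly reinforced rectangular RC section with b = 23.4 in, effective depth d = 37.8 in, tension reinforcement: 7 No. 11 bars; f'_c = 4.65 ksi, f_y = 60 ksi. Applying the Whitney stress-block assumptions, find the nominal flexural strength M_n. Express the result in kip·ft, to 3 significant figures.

M_n ≈ 1870 kip·ft

A_s = 7 × 1.56 = 10.92 in².
T = A_s f_y = 10.92 × 60 = 655.2 kips.
a = T/(0.85 f'_c b) = 655.2/(0.85 × 4.65 × 23.4) = 7.084 in.
M_n = T(d − a/2) = 655.2 × (37.8 − 3.542) = 22445.8 kip·in = 22445.8/12 = 1870.48 kip·ft.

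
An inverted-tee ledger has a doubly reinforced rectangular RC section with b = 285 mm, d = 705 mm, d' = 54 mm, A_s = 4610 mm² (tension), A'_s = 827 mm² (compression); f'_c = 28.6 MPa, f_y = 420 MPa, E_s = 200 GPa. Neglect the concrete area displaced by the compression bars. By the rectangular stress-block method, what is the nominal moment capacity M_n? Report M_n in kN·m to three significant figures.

M_n ≈ 1160 kN·m

Assume both tension and compression steel yield.
Net tension couple steel: A_s − A'_s = 3783 mm².
a = (A_s − A'_s) f_y / (0.85 f'_c b) = 1588860/(0.85 × 28.6 × 285) = 229.33 mm.
c = a/β₁ = 229.33/0.846 = 271.08 mm; ε'_s = 0.003(c − d')/c = 0.0024 ≥ f_y/E_s = 0.0021, so compression steel does yield.
M_n = (A_s − A'_s) f_y (d − a/2) + A'_s f_y (d − d') = [1588860 × (705 − 114.665) + 347340 × (705 − 54)] × 10⁻⁶ = 937.96 + 226.12 = 1164.08 kN·m.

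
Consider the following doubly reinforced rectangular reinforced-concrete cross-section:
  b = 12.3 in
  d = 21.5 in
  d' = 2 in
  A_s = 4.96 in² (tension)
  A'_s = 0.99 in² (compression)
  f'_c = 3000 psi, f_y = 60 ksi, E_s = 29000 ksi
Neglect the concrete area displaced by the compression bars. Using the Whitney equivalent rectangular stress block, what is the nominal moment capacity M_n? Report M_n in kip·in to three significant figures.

M_n ≈ 5380 kip·in

Assume both steels yield.
a = (A_s − A'_s) f_y/(0.85 f'_c b) = (4.96 − 0.99) × 60/(0.85 × 3 × 12.3) = 7.594 in.
c = a/β₁ = 7.594/0.85 = 8.934 in; ε'_s = 0.003(c − d')/c = 0.0023 ≥ ε_y = 0.0021, so the compression steel yields.
M_n = (A_s − A'_s) f_y (d − a/2) + A'_s f_y (d − d') = 238.2 × (21.5 − 3.797) + 59.4 × (21.5 − 2) = 4216.9 + 1158.3 = 5375.2 kip·in.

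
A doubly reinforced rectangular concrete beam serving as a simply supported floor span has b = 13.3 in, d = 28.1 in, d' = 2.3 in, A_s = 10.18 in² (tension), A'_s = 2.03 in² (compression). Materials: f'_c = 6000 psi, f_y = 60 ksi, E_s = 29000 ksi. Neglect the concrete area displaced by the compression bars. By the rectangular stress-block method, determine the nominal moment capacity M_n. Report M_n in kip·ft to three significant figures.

Assume both steels yield.
a = (A_s − A'_s) f_y/(0.85 f'_c b) = (10.18 − 2.03) × 60/(0.85 × 6 × 13.3) = 7.209 in.
c = a/β₁ = 7.209/0.75 = 9.612 in; ε'_s = 0.003(c − d')/c = 0.0023 ≥ ε_y = 0.0021, so the compression steel yields.
M_n = (A_s − A'_s) f_y (d − a/2) + A'_s f_y (d − d') = 489 × (28.1 − 3.6045) + 121.8 × (28.1 − 2.3) = 11978.3 + 3142.4 = 15120.7 kip·in = 15120.7/12 = 1260.06 kip·ft.

M_n ≈ 1260 kip·ft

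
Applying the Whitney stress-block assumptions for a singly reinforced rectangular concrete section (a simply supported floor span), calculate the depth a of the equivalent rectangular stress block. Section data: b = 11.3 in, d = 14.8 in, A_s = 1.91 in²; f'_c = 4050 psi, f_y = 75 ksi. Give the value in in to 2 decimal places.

a ≈ 3.68 in

T = A_s f_y = 1.91 × 75 = 143.25 kips.
a = T/(0.85 f'_c b) = 143.25/(0.85 × 4.05 × 11.3) = 3.68 in.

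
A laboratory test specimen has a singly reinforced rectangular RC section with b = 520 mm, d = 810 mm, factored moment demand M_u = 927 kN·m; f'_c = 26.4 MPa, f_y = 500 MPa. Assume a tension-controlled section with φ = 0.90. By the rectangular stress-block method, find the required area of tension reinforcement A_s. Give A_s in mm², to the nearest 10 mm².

M_n = M_u/φ = 927/0.90 = 1030 kN·m.
With M_n = 0.85 f'_c a b (d − a/2), solve the quadratic for a:
a = d − √(d² − 2M_n/(0.85 f'_c b)) = 810 − √(810² − 2 × 1030×10⁶/(0.85 × 26.4 × 520)) = 117.50 mm.
A_s = 0.85 f'_c a b / f_y = 0.85 × 26.4 × 117.50 × 520 / 500 = 2742.2 mm².

A_s ≈ 2740 mm²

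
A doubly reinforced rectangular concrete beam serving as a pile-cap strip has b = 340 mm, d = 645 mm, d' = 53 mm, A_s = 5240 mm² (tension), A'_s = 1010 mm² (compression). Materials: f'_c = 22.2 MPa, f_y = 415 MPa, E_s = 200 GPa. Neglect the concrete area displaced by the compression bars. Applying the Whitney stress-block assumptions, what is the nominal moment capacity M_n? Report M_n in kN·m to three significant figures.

M_n ≈ 1140 kN·m

Assume both tension and compression steel yield.
Net tension couple steel: A_s − A'_s = 4230 mm².
a = (A_s − A'_s) f_y / (0.85 f'_c b) = 1755450/(0.85 × 22.2 × 340) = 273.61 mm.
c = a/β₁ = 273.61/0.85 = 321.89 mm; ε'_s = 0.003(c − d')/c = 0.0025 ≥ f_y/E_s = 0.0021, so compression steel does yield.
M_n = (A_s − A'_s) f_y (d − a/2) + A'_s f_y (d − d') = [1755450 × (645 − 136.805) + 419150 × (645 − 53)] × 10⁻⁶ = 892.11 + 248.14 = 1140.25 kN·m.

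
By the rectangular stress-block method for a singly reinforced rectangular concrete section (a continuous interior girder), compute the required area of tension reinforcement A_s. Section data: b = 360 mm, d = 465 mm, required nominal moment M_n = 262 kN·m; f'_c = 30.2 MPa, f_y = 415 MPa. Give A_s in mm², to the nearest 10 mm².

With M_n = 0.85 f'_c a b (d − a/2), solve the quadratic for a:
a = d − √(d² − 2M_n/(0.85 f'_c b)) = 465 − √(465² − 2 × 262×10⁶/(0.85 × 30.2 × 360)) = 65.60 mm.
A_s = 0.85 f'_c a b / f_y = 0.85 × 30.2 × 65.60 × 360 / 415 = 1460.8 mm².

A_s ≈ 1460 mm²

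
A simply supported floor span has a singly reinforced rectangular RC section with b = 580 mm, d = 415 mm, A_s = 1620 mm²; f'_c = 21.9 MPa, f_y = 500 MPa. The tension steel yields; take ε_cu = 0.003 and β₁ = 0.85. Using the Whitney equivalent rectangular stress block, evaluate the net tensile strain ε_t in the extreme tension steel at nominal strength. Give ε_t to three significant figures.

ε_t ≈ 0.0111

a = A_s f_y/(0.85 f'_c b) = 75.02 mm.
β₁ = 0.85, so c = a/β₁ = 75.02/0.85 = 88.26 mm.
From the linear strain diagram with ε_cu = 0.003: ε_t = 0.003 (d − c)/c = 0.003 × (415 − 88.26)/88.26 = 0.0111.
Since ε_t ≥ 0.005, the section is tension-controlled.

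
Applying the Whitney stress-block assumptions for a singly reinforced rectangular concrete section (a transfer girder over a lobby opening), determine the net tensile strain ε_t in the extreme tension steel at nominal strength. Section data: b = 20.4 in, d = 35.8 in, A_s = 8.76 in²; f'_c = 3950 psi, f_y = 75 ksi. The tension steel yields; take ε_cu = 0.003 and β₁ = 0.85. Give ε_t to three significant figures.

a = A_s f_y/(0.85 f'_c b) = 9.592 in.
β₁ = 0.85, so c = a/β₁ = 9.592/0.85 = 11.285 in.
From the linear strain diagram with ε_cu = 0.003: ε_t = 0.003 (d − c)/c = 0.003 × (35.8 − 11.285)/11.285 = 0.00652.
Since ε_t ≥ 0.005, the section is tension-controlled.

ε_t ≈ 0.00652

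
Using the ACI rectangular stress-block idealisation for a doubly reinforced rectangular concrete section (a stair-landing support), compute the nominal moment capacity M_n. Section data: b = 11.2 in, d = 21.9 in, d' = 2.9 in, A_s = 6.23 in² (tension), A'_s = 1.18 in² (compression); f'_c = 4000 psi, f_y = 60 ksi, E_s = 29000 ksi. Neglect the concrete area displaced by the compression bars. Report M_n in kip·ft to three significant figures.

Assume both steels yield.
a = (A_s − A'_s) f_y/(0.85 f'_c b) = (6.23 − 1.18) × 60/(0.85 × 4 × 11.2) = 7.957 in.
c = a/β₁ = 7.957/0.85 = 9.361 in; ε'_s = 0.003(c − d')/c = 0.0021 ≥ ε_y = 0.0021, so the compression steel yields.
M_n = (A_s − A'_s) f_y (d − a/2) + A'_s f_y (d − d') = 303 × (21.9 − 3.9785) + 70.8 × (21.9 − 2.9) = 5430.2 + 1345.2 = 6775.4 kip·in = 6775.4/12 = 564.62 kip·ft.

M_n ≈ 565 kip·ft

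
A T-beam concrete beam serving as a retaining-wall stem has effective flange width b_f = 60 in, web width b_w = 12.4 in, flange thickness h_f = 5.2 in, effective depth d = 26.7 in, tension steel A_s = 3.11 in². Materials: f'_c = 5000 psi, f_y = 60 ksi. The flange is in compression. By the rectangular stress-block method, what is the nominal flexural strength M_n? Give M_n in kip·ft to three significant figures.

M_n ≈ 409 kip·ft

Tension: T = A_s f_y = 3.11 × 60 = 186.6 kips.
Try a within the flange: a = T/(0.85 f'_c b_f) = 186.6/(0.85 × 5 × 60) = 0.732 in.
Since a = 0.732 ≤ h_f = 5.2 in, the stress block lies entirely in the flange; analyse as a rectangular beam of width b_f.
M_n = T(d − a/2) = 186.6 × (26.7 − 0.366) = 4913.9 kip·in.
M_n = 4913.9/12 = 409.49 kip·ft.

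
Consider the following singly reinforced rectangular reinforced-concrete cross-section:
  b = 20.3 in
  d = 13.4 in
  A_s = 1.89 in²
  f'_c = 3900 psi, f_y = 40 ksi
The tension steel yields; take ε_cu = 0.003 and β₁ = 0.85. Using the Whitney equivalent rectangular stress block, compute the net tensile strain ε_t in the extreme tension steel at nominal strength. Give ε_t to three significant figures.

ε_t ≈ 0.0274

a = A_s f_y/(0.85 f'_c b) = 1.123 in.
β₁ = 0.85, so c = a/β₁ = 1.123/0.85 = 1.321 in.
From the linear strain diagram with ε_cu = 0.003: ε_t = 0.003 (d − c)/c = 0.003 × (13.4 − 1.321)/1.321 = 0.0274.
Since ε_t ≥ 0.005, the section is tension-controlled.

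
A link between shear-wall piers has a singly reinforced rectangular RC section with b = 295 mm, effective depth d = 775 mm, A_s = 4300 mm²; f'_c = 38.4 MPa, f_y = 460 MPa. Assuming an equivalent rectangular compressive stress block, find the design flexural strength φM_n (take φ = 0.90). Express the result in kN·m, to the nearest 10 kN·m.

φM_n ≈ 1200 kN·m

T = A_s f_y = 4300 × 460 = 1978000 N = 1978 kN.
From C = T: a = T/(0.85 f'_c b) = 1978000/(0.85 × 38.4 × 295) = 205.43 mm.
M_n = T(d − a/2) = 1978 kN × (775 − 102.715) mm = 1329.78 kN·m.
φM_n = 0.90 × 1329.78 = 1196.80 kN·m.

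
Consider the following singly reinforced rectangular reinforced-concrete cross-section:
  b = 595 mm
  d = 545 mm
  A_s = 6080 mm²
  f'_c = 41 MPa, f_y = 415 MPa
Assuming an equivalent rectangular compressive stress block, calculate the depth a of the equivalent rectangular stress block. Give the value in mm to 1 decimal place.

T = A_s f_y = 6080 × 415 = 2523200 N = 2523.2 kN.
Setting C = 0.85 f'_c a b equal to T: a = 2523200/(0.85 × 41 × 595) = 121.7 mm.

a ≈ 121.7 mm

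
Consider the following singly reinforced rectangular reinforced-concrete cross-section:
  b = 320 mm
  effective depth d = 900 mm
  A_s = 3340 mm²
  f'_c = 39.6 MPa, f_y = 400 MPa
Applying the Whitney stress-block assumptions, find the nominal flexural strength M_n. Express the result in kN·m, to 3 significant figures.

M_n ≈ 1120 kN·m

T = A_s f_y = 3340 × 400 = 1336000 N = 1336 kN.
From C = T: a = T/(0.85 f'_c b) = 1336000/(0.85 × 39.6 × 320) = 124.03 mm.
M_n = T(d − a/2) = 1336 kN × (900 − 62.015) mm = 1119.55 kN·m.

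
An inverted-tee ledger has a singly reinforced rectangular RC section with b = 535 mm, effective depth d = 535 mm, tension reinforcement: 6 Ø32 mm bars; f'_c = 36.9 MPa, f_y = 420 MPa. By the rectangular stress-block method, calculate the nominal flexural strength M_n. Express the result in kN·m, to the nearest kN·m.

A_s = 6 × 804 = 4824 mm².
T = A_s f_y = 4824 × 420 = 2026080 N = 2026.08 kN.
From C = T: a = T/(0.85 f'_c b) = 2026080/(0.85 × 36.9 × 535) = 120.74 mm.
M_n = T(d − a/2) = 2026.08 kN × (535 − 60.37) mm = 961.64 kN·m.

M_n ≈ 962 kN·m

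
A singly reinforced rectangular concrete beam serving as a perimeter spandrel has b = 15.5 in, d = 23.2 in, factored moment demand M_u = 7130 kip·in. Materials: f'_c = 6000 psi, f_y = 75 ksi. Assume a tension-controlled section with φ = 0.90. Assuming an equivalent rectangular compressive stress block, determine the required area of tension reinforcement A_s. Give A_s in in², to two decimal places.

A_s ≈ 5.08 in²

M_n = M_u/φ = 7130/0.90 = 7922.22 kip·in.
From M_n = 0.85 f'_c a b (d − a/2):
a = d − √(d² − 2M_n/(0.85 f'_c b)) = 23.2 − √(23.2² − 2 × 7922.22/(0.85 × 6 × 15.5)) = 4.821 in.
A_s = 0.85 f'_c a b / f_y = 0.85 × 6 × 4.821 × 15.5 / 75 = 5.081 in².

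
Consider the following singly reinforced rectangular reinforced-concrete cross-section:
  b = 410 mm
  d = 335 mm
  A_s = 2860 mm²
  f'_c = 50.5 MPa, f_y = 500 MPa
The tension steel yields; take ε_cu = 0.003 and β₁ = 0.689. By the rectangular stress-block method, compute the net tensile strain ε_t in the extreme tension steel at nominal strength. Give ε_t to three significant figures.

a = A_s f_y/(0.85 f'_c b) = 81.25 mm.
β₁ = 0.689, so c = a/β₁ = 81.25/0.689 = 117.92 mm.
From the linear strain diagram with ε_cu = 0.003: ε_t = 0.003 (d − c)/c = 0.003 × (335 − 117.92)/117.92 = 0.00552.
Since ε_t ≥ 0.005, the section is tension-controlled.

ε_t ≈ 0.00552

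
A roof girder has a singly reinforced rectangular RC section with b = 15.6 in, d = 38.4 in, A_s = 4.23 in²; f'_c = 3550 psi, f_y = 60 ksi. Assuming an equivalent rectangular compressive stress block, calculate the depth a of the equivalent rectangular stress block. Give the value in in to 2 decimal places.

T = A_s f_y = 4.23 × 60 = 253.8 kips.
a = T/(0.85 f'_c b) = 253.8/(0.85 × 3.55 × 15.6) = 5.39 in.

a ≈ 5.39 in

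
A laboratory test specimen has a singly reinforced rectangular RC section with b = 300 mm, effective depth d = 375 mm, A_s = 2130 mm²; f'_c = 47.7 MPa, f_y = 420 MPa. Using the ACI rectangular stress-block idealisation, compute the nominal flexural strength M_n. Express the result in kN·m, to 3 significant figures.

M_n ≈ 303 kN·m

T = A_s f_y = 2130 × 420 = 894600 N = 894.6 kN.
From C = T: a = T/(0.85 f'_c b) = 894600/(0.85 × 47.7 × 300) = 73.55 mm.
M_n = T(d − a/2) = 894.6 kN × (375 − 36.775) mm = 302.58 kN·m.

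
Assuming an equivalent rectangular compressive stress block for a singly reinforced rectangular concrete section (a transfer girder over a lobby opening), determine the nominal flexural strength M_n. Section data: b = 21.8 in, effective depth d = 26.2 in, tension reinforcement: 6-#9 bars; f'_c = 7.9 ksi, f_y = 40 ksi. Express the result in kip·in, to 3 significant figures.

A_s = 6 × 1 = 6 in².
T = A_s f_y = 6 × 40 = 240 kips.
a = T/(0.85 f'_c b) = 240/(0.85 × 7.9 × 21.8) = 1.639 in.
M_n = T(d − a/2) = 240 × (26.2 − 0.8195) = 6091.3 kip·in.

M_n ≈ 6090 kip·in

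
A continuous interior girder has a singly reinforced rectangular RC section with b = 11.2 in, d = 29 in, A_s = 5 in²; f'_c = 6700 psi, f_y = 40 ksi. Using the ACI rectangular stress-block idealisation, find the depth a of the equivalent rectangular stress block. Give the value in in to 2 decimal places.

T = A_s f_y = 5 × 40 = 200 kips.
a = T/(0.85 f'_c b) = 200/(0.85 × 6.7 × 11.2) = 3.14 in.

a ≈ 3.14 in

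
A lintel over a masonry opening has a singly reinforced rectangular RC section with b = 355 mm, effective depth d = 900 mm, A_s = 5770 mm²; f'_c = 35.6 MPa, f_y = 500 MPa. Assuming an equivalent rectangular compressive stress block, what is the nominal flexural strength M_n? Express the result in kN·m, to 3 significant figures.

M_n ≈ 2210 kN·m

T = A_s f_y = 5770 × 500 = 2885000 N = 2885 kN.
From C = T: a = T/(0.85 f'_c b) = 2885000/(0.85 × 35.6 × 355) = 268.56 mm.
M_n = T(d − a/2) = 2885 kN × (900 − 134.28) mm = 2209.10 kN·m.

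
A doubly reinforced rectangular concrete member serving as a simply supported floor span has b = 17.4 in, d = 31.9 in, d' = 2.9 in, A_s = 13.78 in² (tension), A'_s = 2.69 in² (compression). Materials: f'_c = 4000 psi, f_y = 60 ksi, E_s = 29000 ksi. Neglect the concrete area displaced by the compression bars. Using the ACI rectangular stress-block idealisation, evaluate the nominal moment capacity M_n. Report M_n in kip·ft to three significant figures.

M_n ≈ 1850 kip·ft

Assume both steels yield.
a = (A_s − A'_s) f_y/(0.85 f'_c b) = (13.78 − 2.69) × 60/(0.85 × 4 × 17.4) = 11.247 in.
c = a/β₁ = 11.247/0.85 = 13.232 in; ε'_s = 0.003(c − d')/c = 0.0023 ≥ ε_y = 0.0021, so the compression steel yields.
M_n = (A_s − A'_s) f_y (d − a/2) + A'_s f_y (d − d') = 665.4 × (31.9 − 5.6235) + 161.4 × (31.9 − 2.9) = 17484.4 + 4680.6 = 22165.0 kip·in = 22165.0/12 = 1847.08 kip·ft.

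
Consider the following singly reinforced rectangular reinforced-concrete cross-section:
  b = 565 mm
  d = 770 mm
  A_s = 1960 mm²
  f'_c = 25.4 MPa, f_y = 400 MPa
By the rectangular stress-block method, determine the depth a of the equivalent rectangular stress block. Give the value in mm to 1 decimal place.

a ≈ 64.3 mm

T = A_s f_y = 1960 × 400 = 784000 N = 784 kN.
Setting C = 0.85 f'_c a b equal to T: a = 784000/(0.85 × 25.4 × 565) = 64.3 mm.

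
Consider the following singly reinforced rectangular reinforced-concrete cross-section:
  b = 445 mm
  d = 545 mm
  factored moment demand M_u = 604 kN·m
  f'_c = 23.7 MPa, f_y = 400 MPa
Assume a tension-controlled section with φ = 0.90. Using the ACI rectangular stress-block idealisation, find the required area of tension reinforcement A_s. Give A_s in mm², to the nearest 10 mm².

M_n = M_u/φ = 604/0.90 = 671.111 kN·m.
With M_n = 0.85 f'_c a b (d − a/2), solve the quadratic for a:
a = d − √(d² − 2M_n/(0.85 f'_c b)) = 545 − √(545² − 2 × 671.111×10⁶/(0.85 × 23.7 × 445)) = 161.20 mm.
A_s = 0.85 f'_c a b / f_y = 0.85 × 23.7 × 161.20 × 445 / 400 = 3612.7 mm².

A_s ≈ 3610 mm²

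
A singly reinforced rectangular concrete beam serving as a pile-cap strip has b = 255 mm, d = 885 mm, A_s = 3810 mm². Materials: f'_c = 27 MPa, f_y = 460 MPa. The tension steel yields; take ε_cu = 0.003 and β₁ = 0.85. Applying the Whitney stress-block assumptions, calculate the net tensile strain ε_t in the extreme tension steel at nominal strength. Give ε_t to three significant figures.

ε_t ≈ 0.00454

a = A_s f_y/(0.85 f'_c b) = 299.47 mm.
β₁ = 0.85, so c = a/β₁ = 299.47/0.85 = 352.32 mm.
From the linear strain diagram with ε_cu = 0.003: ε_t = 0.003 (d − c)/c = 0.003 × (885 − 352.32)/352.32 = 0.00454.
ε_t is between 0.004 and 0.005 — transition zone.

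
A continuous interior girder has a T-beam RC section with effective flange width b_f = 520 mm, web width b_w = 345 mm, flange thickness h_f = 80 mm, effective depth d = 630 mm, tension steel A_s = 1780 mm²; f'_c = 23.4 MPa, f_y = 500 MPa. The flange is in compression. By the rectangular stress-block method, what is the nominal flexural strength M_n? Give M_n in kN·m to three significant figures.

Tension: T = A_s f_y = 1780 × 500 = 890000 N.
Try a within the flange: a = T/(0.85 f'_c b_f) = 890000/(0.85 × 23.4 × 520) = 86.05 mm.
a = 86.05 > h_f = 80 mm: the block extends into the web. Split into flange-overhang and web parts.
C_f = 0.85 f'_c (b_f − b_w) h_f = 0.85 × 23.4 × (520 − 345) × 80 = 278460 N.
Remaining web compression depth: a_w = (T − C_f)/(0.85 f'_c b_w) = (890000 − 278460)/(0.85 × 23.4 × 345) = 89.12 mm.
M_n = C_f(d − h_f/2) + (T − C_f)(d − a_w/2) = 278460 × (630 − 40) + 611540 × (630 − 44.56) = 164.29 + 358.02 = 522.31 × 10⁶ N·mm.
M_n = 522.31 kN·m.

M_n ≈ 522 kN·m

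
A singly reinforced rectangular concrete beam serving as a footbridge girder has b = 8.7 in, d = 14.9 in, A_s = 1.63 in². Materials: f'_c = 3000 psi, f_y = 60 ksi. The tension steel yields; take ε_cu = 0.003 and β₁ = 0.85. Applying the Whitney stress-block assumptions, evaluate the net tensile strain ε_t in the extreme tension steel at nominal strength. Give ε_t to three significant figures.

ε_t ≈ 0.00562

a = A_s f_y/(0.85 f'_c b) = 4.408 in.
β₁ = 0.85, so c = a/β₁ = 4.408/0.85 = 5.186 in.
From the linear strain diagram with ε_cu = 0.003: ε_t = 0.003 (d − c)/c = 0.003 × (14.9 − 5.186)/5.186 = 0.00562.
Since ε_t ≥ 0.005, the section is tension-controlled.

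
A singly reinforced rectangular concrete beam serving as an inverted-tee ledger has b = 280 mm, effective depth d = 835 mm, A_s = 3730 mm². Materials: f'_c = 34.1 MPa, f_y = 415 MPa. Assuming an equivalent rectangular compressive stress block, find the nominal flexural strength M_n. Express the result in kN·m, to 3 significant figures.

M_n ≈ 1140 kN·m

T = A_s f_y = 3730 × 415 = 1547950 N = 1547.95 kN.
From C = T: a = T/(0.85 f'_c b) = 1547950/(0.85 × 34.1 × 280) = 190.73 mm.
M_n = T(d − a/2) = 1547.95 kN × (835 − 95.365) mm = 1144.92 kN·m.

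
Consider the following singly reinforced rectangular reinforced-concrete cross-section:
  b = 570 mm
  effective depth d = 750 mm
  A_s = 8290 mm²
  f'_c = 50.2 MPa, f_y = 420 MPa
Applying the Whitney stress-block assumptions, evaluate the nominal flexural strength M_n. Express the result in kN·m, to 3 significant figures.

M_n ≈ 2360 kN·m

T = A_s f_y = 8290 × 420 = 3481800 N = 3481.8 kN.
From C = T: a = T/(0.85 f'_c b) = 3481800/(0.85 × 50.2 × 570) = 143.15 mm.
M_n = T(d − a/2) = 3481.8 kN × (750 − 71.575) mm = 2362.14 kN·m.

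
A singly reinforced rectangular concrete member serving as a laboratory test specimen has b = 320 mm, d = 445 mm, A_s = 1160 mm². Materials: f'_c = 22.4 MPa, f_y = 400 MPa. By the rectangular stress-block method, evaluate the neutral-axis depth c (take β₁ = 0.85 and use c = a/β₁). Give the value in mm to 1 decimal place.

T = A_s f_y = 1160 × 400 = 464000 N = 464 kN.
Setting C = 0.85 f'_c a b equal to T: a = 464000/(0.85 × 22.4 × 320) = 76.155 mm.
With β₁ = 0.85, c = a/β₁ = 76.155/0.85 = 89.6 mm.

c ≈ 89.6 mm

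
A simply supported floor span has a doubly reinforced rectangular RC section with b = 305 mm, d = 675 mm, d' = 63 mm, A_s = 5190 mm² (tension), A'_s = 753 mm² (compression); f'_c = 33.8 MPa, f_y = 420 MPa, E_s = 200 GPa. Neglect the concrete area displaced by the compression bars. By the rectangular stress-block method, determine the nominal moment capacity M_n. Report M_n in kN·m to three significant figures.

M_n ≈ 1250 kN·m

Assume both tension and compression steel yield.
Net tension couple steel: A_s − A'_s = 4437 mm².
a = (A_s − A'_s) f_y / (0.85 f'_c b) = 1863540/(0.85 × 33.8 × 305) = 212.67 mm.
c = a/β₁ = 212.67/0.809 = 262.88 mm; ε'_s = 0.003(c − d')/c = 0.0023 ≥ f_y/E_s = 0.0021, so compression steel does yield.
M_n = (A_s − A'_s) f_y (d − a/2) + A'_s f_y (d − d') = [1863540 × (675 − 106.335) + 316260 × (675 − 63)] × 10⁻⁶ = 1059.73 + 193.55 = 1253.28 kN·m.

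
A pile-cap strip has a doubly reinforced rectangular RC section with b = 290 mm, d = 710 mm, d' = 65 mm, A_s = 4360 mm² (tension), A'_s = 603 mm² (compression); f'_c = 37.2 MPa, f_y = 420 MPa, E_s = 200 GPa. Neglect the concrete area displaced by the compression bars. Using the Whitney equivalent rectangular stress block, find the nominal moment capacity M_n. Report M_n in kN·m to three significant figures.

Assume both tension and compression steel yield.
Net tension couple steel: A_s − A'_s = 3757 mm².
a = (A_s − A'_s) f_y / (0.85 f'_c b) = 1577940/(0.85 × 37.2 × 290) = 172.08 mm.
c = a/β₁ = 172.08/0.784 = 219.49 mm; ε'_s = 0.003(c − d')/c = 0.0021 ≥ f_y/E_s = 0.0021, so compression steel does yield.
M_n = (A_s − A'_s) f_y (d − a/2) + A'_s f_y (d − d') = [1577940 × (710 − 86.04) + 253260 × (710 − 65)] × 10⁻⁶ = 984.57 + 163.35 = 1147.92 kN·m.

M_n ≈ 1150 kN·m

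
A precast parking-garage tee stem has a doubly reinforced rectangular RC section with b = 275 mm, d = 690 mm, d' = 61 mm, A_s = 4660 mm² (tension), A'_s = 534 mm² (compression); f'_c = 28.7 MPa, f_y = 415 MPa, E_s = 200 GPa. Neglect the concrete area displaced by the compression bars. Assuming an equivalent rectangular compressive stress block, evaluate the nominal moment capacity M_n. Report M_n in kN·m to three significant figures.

Assume both tension and compression steel yield.
Net tension couple steel: A_s − A'_s = 4126 mm².
a = (A_s − A'_s) f_y / (0.85 f'_c b) = 1712290/(0.85 × 28.7 × 275) = 255.24 mm.
c = a/β₁ = 255.24/0.845 = 302.06 mm; ε'_s = 0.003(c − d')/c = 0.0024 ≥ f_y/E_s = 0.0021, so compression steel does yield.
M_n = (A_s − A'_s) f_y (d − a/2) + A'_s f_y (d − d') = [1712290 × (690 − 127.62) + 221610 × (690 − 61)] × 10⁻⁶ = 962.96 + 139.39 = 1102.35 kN·m.

M_n ≈ 1100 kN·m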